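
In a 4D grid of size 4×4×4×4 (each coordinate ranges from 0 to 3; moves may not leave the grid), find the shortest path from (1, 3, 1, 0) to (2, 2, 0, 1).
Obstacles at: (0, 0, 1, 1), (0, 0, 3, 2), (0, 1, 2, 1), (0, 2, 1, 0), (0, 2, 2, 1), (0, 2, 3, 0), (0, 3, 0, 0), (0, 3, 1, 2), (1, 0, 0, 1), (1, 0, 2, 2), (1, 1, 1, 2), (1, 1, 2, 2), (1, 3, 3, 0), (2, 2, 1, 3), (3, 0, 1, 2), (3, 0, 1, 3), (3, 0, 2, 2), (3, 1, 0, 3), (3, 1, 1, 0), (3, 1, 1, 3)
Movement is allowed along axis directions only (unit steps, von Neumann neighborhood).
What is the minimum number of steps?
4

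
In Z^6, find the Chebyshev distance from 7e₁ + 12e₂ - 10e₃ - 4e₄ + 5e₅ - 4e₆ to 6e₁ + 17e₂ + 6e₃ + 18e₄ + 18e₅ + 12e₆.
22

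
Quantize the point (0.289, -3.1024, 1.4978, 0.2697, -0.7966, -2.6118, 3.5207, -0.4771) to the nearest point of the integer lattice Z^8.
(0, -3, 1, 0, -1, -3, 4, 0)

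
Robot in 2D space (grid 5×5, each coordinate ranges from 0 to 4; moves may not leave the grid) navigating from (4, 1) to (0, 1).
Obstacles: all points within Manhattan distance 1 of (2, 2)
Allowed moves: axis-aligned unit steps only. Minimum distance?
6
(one shortest path: (4, 1) → (3, 1) → (3, 0) → (2, 0) → (1, 0) → (0, 0) → (0, 1))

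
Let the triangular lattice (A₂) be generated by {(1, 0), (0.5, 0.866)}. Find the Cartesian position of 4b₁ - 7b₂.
(0.5, -6.062)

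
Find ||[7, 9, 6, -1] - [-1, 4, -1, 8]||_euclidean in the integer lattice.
14.7986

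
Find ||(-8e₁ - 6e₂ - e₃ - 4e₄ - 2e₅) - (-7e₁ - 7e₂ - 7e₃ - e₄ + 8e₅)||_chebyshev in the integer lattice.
10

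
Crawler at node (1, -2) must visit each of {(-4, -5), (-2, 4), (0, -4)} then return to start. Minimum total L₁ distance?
28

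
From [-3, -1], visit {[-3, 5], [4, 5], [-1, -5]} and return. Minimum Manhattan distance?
34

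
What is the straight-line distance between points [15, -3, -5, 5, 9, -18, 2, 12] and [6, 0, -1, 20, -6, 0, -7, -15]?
41.1096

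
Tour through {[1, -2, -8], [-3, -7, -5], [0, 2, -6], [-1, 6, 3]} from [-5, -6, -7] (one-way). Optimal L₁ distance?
38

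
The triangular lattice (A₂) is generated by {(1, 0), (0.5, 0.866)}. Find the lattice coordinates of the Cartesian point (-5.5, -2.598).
-4b₁ - 3b₂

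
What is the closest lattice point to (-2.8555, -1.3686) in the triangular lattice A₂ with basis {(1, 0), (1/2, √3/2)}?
(-3, -1.732)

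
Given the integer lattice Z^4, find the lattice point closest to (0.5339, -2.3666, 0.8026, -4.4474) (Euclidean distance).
(1, -2, 1, -4)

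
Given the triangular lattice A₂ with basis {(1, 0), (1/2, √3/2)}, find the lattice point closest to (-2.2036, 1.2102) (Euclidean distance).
(-2.5, 0.866)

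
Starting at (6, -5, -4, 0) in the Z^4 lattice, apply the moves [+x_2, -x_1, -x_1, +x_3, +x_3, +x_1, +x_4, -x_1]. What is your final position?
(4, -4, -2, 1)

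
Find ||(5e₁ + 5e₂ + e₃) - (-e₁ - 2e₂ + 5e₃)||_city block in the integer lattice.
17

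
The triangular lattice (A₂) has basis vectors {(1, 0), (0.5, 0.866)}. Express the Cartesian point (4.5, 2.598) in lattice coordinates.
3b₁ + 3b₂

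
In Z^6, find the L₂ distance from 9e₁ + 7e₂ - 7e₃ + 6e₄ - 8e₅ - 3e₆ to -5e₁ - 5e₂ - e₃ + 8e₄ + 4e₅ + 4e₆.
23.9374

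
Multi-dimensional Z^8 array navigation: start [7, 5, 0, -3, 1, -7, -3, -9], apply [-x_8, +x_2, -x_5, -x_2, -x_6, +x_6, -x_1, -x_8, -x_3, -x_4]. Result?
(6, 5, -1, -4, 0, -7, -3, -11)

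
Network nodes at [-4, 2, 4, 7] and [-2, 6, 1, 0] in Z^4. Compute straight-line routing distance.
8.83176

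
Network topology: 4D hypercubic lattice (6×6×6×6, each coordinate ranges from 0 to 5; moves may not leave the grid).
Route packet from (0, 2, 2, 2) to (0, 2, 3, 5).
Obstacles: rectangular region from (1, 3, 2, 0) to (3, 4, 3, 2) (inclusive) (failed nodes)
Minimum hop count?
4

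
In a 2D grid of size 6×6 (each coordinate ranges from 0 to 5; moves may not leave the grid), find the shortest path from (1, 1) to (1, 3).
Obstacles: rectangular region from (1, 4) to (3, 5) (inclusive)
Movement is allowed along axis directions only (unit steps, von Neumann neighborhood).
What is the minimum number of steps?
2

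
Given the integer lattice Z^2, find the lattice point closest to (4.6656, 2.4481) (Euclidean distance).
(5, 2)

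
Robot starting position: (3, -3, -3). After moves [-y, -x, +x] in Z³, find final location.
(3, -4, -3)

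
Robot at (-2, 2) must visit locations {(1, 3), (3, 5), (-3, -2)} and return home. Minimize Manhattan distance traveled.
26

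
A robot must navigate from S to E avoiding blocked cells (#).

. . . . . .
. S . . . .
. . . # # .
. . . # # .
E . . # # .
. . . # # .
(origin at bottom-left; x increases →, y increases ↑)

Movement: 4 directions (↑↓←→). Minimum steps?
4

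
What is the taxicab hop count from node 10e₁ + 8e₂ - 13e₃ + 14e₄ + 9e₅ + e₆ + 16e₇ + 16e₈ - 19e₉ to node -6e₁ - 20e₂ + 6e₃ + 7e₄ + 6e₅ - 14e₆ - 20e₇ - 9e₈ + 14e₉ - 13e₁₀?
195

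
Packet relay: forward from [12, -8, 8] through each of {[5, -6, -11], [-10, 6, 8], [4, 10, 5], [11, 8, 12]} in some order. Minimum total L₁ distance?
102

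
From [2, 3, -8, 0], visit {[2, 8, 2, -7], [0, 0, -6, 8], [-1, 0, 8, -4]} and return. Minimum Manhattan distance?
84
(one optimal route: (2, 3, -8, 0) → (2, 8, 2, -7) → (-1, 0, 8, -4) → (0, 0, -6, 8) → (2, 3, -8, 0))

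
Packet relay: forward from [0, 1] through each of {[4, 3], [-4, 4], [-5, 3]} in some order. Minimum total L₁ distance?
17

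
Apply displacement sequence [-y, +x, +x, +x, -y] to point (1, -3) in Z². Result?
(4, -5)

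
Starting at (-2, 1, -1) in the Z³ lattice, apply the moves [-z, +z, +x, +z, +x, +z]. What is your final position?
(0, 1, 1)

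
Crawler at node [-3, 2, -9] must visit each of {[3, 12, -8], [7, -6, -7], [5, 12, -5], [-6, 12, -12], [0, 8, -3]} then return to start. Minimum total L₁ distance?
90
(one optimal route: (-3, 2, -9) → (7, -6, -7) → (0, 8, -3) → (5, 12, -5) → (3, 12, -8) → (-6, 12, -12) → (-3, 2, -9))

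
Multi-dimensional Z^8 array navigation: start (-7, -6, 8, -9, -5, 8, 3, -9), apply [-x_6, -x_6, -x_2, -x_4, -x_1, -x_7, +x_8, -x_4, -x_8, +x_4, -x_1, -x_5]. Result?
(-9, -7, 8, -10, -6, 6, 2, -9)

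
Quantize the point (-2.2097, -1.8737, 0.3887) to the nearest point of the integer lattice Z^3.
(-2, -2, 0)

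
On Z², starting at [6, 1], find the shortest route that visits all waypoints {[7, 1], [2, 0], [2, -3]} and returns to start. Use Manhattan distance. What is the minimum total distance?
18
(one optimal route: (6, 1) → (7, 1) → (2, 0) → (2, -3) → (6, 1))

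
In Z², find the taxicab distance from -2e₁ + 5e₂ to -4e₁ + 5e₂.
2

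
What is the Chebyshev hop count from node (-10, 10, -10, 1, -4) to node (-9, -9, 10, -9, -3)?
20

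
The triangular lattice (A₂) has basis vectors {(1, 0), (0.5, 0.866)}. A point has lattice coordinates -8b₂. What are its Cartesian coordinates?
(-4, -6.928)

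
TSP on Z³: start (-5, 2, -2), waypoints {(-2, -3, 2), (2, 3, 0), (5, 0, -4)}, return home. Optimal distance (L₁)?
48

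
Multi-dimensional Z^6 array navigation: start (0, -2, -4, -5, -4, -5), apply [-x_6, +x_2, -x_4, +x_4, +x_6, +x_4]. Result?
(0, -1, -4, -4, -4, -5)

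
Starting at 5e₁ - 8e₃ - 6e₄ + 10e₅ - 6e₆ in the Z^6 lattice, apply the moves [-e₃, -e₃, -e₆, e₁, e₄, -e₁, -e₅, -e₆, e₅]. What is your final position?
(5, 0, -10, -5, 10, -8)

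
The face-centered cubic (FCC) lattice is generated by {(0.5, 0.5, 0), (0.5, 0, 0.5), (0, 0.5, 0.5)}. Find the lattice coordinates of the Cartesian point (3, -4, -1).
6b₂ - 8b₃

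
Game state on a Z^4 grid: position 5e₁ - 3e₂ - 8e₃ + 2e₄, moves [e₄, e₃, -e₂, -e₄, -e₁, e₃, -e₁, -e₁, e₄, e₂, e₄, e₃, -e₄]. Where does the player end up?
(2, -3, -5, 3)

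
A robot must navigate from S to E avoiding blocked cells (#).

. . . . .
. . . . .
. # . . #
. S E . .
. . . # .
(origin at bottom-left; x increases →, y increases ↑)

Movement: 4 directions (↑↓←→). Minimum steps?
1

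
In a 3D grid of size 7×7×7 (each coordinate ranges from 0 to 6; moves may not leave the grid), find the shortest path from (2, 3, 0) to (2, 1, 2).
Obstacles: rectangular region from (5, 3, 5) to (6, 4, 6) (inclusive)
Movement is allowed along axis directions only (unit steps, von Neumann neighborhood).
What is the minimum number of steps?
4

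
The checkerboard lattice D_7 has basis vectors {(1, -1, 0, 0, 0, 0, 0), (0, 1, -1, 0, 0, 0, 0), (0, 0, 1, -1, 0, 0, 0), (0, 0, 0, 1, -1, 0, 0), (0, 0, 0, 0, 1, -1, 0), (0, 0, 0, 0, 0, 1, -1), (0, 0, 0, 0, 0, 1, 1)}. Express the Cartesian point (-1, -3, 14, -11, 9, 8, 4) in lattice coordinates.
-b₁ - 4b₂ + 10b₃ - b₄ + 8b₅ + 6b₆ + 10b₇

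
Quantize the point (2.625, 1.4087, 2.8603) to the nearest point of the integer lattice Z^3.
(3, 1, 3)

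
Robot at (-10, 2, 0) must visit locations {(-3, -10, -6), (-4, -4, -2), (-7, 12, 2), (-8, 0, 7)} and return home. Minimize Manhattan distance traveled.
86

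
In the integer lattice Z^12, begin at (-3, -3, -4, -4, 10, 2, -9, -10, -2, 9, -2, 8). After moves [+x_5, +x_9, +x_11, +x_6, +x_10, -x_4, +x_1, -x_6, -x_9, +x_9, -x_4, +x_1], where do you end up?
(-1, -3, -4, -6, 11, 2, -9, -10, -1, 10, -1, 8)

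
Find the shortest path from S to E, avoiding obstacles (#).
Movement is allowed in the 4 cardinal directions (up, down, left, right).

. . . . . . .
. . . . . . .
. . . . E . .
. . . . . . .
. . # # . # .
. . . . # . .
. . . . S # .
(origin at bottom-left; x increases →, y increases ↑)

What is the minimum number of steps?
10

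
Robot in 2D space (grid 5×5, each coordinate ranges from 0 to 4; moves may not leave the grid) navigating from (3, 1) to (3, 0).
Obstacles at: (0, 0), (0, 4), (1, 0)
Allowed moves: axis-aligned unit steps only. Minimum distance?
1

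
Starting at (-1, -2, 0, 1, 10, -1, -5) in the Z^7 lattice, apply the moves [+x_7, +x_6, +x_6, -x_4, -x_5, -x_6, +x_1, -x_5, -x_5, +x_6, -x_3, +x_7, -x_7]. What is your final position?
(0, -2, -1, 0, 7, 1, -4)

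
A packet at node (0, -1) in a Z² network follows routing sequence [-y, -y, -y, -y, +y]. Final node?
(0, -4)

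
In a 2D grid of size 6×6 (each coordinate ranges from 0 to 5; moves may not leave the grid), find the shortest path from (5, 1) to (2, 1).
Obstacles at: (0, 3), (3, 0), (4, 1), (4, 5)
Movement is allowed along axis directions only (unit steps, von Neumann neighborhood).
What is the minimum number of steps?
5
(one shortest path: (5, 1) → (5, 2) → (4, 2) → (3, 2) → (2, 2) → (2, 1))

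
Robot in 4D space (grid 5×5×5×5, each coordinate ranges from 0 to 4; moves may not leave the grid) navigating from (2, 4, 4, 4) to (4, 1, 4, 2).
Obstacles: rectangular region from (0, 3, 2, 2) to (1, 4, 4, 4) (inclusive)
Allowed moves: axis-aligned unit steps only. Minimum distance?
7
(one shortest path: (2, 4, 4, 4) → (3, 4, 4, 4) → (4, 4, 4, 4) → (4, 3, 4, 4) → (4, 2, 4, 4) → (4, 1, 4, 4) → (4, 1, 4, 3) → (4, 1, 4, 2))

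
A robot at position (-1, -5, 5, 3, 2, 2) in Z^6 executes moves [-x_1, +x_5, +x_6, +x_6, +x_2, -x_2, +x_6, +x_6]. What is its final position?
(-2, -5, 5, 3, 3, 6)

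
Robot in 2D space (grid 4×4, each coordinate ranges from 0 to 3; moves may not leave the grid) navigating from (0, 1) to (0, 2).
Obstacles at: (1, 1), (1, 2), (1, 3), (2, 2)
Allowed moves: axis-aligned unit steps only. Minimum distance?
1
(one shortest path: (0, 1) → (0, 2))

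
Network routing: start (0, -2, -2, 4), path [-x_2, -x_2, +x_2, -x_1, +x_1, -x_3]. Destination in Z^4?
(0, -3, -3, 4)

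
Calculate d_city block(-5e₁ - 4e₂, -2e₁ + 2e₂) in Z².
9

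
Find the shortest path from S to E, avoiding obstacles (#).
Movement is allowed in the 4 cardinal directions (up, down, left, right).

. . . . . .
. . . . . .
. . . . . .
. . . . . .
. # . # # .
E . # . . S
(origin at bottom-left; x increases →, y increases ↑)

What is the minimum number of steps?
9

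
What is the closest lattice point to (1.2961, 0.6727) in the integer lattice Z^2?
(1, 1)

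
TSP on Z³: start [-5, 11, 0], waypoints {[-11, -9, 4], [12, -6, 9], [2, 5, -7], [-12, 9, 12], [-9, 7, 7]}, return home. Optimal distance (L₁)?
140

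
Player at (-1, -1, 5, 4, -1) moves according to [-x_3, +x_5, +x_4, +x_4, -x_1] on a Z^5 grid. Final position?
(-2, -1, 4, 6, 0)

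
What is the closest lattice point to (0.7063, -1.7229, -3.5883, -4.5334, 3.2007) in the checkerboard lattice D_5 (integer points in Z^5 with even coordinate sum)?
(1, -2, -4, -4, 3)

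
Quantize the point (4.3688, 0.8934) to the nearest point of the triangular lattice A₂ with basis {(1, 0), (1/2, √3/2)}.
(4.5, 0.866)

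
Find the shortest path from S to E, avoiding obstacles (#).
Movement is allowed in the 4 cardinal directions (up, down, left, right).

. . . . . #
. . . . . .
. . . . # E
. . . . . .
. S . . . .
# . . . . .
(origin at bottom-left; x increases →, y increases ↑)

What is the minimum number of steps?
6
(one shortest path: (1, 1) → (2, 1) → (3, 1) → (4, 1) → (5, 1) → (5, 2) → (5, 3))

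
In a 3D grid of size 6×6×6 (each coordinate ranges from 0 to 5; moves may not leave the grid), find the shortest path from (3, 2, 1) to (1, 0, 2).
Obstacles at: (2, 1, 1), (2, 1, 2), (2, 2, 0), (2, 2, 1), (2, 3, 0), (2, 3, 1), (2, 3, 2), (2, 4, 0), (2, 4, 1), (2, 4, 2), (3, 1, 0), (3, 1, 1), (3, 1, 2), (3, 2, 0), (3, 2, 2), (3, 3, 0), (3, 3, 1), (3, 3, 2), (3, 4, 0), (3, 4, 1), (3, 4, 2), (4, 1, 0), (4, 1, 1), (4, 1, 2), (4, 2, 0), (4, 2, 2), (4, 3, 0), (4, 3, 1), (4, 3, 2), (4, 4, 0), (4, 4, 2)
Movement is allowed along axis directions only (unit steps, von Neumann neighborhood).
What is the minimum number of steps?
9
(one shortest path: (3, 2, 1) → (4, 2, 1) → (5, 2, 1) → (5, 1, 1) → (5, 0, 1) → (4, 0, 1) → (3, 0, 1) → (2, 0, 1) → (1, 0, 1) → (1, 0, 2))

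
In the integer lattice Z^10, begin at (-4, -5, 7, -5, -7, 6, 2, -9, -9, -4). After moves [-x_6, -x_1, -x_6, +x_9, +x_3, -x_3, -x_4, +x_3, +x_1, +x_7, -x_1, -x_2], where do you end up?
(-5, -6, 8, -6, -7, 4, 3, -9, -8, -4)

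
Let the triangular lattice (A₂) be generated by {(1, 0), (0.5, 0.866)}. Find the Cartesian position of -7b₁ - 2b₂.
(-8, -1.732)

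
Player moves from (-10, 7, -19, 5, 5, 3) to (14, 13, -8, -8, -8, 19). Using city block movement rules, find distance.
83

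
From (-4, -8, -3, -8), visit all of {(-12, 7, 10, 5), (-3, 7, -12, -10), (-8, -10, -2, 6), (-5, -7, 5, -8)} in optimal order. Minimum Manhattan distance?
117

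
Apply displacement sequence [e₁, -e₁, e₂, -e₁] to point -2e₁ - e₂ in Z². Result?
(-3, 0)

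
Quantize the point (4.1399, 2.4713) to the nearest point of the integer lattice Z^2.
(4, 2)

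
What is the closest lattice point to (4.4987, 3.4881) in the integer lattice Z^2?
(4, 3)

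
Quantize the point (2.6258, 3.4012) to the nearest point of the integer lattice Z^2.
(3, 3)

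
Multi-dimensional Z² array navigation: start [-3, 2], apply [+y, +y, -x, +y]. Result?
(-4, 5)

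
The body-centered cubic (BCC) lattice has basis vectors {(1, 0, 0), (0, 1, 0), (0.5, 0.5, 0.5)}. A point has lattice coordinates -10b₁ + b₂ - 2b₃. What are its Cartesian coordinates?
(-11, 0, -1)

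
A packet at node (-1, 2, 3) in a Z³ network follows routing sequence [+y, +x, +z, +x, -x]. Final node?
(0, 3, 4)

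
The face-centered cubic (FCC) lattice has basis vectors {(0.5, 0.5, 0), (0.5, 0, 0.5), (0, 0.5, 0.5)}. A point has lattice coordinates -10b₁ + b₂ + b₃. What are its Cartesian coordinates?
(-4.5, -4.5, 1)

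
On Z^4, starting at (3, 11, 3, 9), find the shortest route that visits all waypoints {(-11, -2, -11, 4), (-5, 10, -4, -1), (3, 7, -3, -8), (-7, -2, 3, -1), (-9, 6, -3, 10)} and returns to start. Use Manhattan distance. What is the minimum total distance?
138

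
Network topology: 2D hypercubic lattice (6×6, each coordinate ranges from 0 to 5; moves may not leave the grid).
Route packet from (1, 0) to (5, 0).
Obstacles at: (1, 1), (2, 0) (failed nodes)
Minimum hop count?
10
(one shortest path: (1, 0) → (0, 0) → (0, 1) → (0, 2) → (1, 2) → (2, 2) → (3, 2) → (4, 2) → (5, 2) → (5, 1) → (5, 0))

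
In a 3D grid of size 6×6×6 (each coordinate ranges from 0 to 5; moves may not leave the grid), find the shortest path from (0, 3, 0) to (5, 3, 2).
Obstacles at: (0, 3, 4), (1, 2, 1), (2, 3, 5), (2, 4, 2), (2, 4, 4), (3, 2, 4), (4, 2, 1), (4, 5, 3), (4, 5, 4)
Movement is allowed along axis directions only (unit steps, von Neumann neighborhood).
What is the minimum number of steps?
7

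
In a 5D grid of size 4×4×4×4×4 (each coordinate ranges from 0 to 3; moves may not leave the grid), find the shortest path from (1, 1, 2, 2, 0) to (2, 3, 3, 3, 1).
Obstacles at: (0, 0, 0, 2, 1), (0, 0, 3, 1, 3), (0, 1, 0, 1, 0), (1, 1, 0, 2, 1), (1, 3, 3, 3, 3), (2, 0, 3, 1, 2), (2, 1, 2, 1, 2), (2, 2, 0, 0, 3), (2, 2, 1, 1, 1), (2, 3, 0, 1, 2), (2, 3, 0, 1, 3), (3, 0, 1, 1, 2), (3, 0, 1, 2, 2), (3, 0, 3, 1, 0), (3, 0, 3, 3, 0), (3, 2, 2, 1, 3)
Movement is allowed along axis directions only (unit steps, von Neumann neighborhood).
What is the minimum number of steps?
6
(one shortest path: (1, 1, 2, 2, 0) → (2, 1, 2, 2, 0) → (2, 2, 2, 2, 0) → (2, 3, 2, 2, 0) → (2, 3, 3, 2, 0) → (2, 3, 3, 3, 0) → (2, 3, 3, 3, 1))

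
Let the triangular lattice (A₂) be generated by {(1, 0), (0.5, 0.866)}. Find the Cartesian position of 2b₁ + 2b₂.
(3, 1.732)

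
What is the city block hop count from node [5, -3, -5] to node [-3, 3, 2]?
21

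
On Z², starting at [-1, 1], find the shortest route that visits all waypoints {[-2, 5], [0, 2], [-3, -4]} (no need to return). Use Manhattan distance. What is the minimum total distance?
17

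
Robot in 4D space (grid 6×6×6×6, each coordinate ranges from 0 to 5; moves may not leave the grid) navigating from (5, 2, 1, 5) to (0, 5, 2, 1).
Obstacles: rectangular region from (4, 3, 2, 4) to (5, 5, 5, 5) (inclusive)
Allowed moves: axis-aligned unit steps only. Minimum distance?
13
(one shortest path: (5, 2, 1, 5) → (4, 2, 1, 5) → (3, 2, 1, 5) → (2, 2, 1, 5) → (1, 2, 1, 5) → (0, 2, 1, 5) → (0, 3, 1, 5) → (0, 4, 1, 5) → (0, 5, 1, 5) → (0, 5, 2, 5) → (0, 5, 2, 4) → (0, 5, 2, 3) → (0, 5, 2, 2) → (0, 5, 2, 1))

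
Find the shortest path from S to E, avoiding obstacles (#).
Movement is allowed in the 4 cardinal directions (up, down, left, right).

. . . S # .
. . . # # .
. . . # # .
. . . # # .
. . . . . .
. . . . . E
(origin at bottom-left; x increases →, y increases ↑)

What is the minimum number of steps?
9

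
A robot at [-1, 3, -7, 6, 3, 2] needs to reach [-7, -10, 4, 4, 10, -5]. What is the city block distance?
46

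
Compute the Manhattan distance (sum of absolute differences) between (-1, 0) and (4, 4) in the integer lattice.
9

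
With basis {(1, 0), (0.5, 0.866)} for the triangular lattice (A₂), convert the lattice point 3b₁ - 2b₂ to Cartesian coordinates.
(2, -1.732)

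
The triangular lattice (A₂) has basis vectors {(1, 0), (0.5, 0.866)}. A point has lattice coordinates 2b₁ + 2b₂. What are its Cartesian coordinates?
(3, 1.732)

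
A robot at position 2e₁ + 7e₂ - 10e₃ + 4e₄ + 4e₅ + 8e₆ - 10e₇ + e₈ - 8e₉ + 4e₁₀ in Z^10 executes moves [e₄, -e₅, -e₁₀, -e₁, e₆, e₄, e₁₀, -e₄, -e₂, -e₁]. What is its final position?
(0, 6, -10, 5, 3, 9, -10, 1, -8, 4)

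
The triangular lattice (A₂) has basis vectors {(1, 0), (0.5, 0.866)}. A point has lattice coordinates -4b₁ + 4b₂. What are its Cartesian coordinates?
(-2, 3.464)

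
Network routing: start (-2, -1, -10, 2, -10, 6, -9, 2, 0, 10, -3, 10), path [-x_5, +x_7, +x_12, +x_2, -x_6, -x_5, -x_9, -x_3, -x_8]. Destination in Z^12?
(-2, 0, -11, 2, -12, 5, -8, 1, -1, 10, -3, 11)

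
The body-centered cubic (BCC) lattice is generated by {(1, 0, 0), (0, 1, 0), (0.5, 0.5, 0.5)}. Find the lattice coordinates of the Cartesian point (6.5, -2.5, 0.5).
6b₁ - 3b₂ + b₃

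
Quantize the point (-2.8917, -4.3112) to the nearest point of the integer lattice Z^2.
(-3, -4)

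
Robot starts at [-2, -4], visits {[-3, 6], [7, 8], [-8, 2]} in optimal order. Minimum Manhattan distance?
33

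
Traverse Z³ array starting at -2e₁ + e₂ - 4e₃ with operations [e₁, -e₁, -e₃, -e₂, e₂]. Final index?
(-2, 1, -5)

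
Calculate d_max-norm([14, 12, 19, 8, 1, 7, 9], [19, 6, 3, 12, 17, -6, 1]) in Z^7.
16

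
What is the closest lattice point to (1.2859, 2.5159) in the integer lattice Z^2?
(1, 3)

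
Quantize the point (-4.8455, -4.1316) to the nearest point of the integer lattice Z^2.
(-5, -4)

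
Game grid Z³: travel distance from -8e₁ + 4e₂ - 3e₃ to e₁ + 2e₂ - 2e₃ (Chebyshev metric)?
9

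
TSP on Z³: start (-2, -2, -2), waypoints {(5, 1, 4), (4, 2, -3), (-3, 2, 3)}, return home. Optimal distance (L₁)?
40
(one optimal route: (-2, -2, -2) → (4, 2, -3) → (5, 1, 4) → (-3, 2, 3) → (-2, -2, -2))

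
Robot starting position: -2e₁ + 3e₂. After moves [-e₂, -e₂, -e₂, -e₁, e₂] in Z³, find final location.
(-3, 1, 0)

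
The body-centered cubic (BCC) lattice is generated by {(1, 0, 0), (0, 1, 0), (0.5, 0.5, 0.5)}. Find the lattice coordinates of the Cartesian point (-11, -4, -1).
-10b₁ - 3b₂ - 2b₃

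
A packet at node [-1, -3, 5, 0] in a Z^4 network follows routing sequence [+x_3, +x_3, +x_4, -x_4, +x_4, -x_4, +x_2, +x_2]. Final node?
(-1, -1, 7, 0)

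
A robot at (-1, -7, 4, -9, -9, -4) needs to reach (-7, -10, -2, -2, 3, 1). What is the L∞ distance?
12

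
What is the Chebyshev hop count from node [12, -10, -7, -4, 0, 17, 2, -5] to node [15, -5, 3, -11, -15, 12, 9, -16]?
15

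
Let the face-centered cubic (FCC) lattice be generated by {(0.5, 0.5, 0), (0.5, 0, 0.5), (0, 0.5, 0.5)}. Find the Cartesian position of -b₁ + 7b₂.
(3, -0.5, 3.5)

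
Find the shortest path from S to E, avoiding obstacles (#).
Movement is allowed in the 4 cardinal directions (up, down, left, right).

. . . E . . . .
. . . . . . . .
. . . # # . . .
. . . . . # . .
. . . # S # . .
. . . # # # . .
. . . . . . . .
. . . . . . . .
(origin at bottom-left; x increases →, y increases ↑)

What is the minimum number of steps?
7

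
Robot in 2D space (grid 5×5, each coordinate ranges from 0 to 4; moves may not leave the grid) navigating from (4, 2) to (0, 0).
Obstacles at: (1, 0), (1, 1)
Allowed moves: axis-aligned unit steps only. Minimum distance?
6
(one shortest path: (4, 2) → (3, 2) → (2, 2) → (1, 2) → (0, 2) → (0, 1) → (0, 0))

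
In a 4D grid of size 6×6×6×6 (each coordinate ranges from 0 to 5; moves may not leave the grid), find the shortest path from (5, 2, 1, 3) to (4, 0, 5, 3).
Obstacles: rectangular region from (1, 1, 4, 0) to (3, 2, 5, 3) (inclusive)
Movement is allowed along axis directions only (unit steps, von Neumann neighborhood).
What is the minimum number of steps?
7
(one shortest path: (5, 2, 1, 3) → (4, 2, 1, 3) → (4, 1, 1, 3) → (4, 0, 1, 3) → (4, 0, 2, 3) → (4, 0, 3, 3) → (4, 0, 4, 3) → (4, 0, 5, 3))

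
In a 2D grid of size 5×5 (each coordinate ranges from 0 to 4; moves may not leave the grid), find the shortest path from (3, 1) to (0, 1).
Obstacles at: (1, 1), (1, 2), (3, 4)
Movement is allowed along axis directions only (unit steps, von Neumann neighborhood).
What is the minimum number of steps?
5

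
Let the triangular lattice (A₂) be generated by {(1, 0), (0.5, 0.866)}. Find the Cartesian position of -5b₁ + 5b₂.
(-2.5, 4.33)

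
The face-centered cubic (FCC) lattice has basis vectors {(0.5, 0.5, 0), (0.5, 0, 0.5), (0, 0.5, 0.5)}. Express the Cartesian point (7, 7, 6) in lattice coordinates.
8b₁ + 6b₂ + 6b₃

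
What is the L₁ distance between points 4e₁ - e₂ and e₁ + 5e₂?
9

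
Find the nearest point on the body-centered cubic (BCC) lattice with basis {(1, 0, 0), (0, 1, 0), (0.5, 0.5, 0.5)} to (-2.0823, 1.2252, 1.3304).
(-2, 1, 1)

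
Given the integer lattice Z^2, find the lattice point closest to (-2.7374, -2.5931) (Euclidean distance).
(-3, -3)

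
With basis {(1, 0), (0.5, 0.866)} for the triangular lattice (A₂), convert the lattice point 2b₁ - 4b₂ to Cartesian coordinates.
(0, -3.464)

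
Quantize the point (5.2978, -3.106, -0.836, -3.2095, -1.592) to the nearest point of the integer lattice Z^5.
(5, -3, -1, -3, -2)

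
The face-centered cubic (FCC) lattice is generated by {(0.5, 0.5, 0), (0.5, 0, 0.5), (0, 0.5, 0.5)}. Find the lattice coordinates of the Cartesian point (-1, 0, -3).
2b₁ - 4b₂ - 2b₃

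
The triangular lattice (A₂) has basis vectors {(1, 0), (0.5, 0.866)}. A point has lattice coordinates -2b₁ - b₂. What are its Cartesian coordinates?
(-2.5, -0.866)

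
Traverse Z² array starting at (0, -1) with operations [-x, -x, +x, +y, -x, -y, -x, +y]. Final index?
(-3, 0)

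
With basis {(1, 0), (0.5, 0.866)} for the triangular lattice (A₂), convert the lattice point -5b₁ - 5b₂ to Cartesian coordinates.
(-7.5, -4.33)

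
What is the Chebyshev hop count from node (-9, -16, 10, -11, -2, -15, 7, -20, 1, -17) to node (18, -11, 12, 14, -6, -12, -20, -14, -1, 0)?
27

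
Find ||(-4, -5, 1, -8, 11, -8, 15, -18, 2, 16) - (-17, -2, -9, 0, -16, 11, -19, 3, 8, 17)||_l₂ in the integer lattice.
55.3715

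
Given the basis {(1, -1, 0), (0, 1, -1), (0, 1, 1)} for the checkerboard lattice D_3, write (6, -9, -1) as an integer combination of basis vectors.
6b₁ - b₂ - 2b₃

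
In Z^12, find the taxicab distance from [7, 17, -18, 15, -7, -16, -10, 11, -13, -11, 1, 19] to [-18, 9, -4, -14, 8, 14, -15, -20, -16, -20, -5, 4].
190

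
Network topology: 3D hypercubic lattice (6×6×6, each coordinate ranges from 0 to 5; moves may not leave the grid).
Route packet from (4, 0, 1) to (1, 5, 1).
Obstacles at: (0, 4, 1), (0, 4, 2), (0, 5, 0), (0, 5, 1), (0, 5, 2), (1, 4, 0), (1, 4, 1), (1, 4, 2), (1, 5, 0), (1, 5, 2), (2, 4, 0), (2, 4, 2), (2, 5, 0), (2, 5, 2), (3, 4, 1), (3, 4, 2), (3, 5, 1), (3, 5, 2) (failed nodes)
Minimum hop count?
8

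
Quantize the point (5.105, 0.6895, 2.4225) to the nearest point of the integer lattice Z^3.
(5, 1, 2)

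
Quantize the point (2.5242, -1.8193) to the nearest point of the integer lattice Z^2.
(3, -2)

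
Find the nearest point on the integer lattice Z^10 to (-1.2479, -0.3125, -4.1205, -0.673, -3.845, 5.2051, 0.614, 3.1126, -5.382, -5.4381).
(-1, 0, -4, -1, -4, 5, 1, 3, -5, -5)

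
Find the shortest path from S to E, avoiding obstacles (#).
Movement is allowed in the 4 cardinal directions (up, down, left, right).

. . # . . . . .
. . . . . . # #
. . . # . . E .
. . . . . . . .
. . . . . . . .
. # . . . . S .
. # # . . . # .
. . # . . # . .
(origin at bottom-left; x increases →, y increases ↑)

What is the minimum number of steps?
3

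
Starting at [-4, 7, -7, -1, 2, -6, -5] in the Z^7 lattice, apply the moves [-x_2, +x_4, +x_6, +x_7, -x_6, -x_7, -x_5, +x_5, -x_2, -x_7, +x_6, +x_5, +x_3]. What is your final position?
(-4, 5, -6, 0, 3, -5, -6)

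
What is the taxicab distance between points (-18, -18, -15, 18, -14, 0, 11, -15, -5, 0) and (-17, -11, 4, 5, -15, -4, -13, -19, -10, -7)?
85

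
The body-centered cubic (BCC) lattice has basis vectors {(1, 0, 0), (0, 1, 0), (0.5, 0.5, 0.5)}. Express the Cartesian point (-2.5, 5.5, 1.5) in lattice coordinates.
-4b₁ + 4b₂ + 3b₃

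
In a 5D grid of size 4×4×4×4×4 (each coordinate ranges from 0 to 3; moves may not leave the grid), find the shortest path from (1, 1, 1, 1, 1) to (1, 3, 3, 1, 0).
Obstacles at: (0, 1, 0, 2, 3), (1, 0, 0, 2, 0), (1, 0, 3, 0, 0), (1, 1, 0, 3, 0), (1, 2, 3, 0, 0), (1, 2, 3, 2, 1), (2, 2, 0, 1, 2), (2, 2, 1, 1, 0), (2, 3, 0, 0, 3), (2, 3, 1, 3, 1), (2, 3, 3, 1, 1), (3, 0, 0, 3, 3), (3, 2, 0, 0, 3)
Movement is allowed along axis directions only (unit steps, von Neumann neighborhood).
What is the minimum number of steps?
5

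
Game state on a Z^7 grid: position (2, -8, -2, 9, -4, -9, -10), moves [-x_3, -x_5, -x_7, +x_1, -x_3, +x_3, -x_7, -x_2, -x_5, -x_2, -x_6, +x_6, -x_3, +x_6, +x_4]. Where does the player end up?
(3, -10, -4, 10, -6, -8, -12)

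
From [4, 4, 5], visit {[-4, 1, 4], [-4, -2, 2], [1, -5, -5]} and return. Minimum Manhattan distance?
54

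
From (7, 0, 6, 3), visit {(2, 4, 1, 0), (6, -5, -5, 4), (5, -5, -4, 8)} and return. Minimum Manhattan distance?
66
(one optimal route: (7, 0, 6, 3) → (2, 4, 1, 0) → (5, -5, -4, 8) → (6, -5, -5, 4) → (7, 0, 6, 3))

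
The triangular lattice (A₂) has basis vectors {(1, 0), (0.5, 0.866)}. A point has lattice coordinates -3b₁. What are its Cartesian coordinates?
(-3, 0)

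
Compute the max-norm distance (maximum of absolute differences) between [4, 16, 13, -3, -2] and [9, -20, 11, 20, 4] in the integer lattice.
36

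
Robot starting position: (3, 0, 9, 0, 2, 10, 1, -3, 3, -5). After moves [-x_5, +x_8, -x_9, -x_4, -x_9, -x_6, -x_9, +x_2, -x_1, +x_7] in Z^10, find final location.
(2, 1, 9, -1, 1, 9, 2, -2, 0, -5)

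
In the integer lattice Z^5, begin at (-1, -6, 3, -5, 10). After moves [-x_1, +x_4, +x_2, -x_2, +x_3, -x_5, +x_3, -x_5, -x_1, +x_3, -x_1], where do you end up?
(-4, -6, 6, -4, 8)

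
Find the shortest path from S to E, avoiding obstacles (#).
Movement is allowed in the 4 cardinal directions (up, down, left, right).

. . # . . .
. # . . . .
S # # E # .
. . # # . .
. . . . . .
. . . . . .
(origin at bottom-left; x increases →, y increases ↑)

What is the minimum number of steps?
13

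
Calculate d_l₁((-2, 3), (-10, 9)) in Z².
14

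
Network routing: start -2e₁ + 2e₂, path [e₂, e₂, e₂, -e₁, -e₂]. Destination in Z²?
(-3, 4)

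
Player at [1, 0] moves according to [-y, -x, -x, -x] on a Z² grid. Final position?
(-2, -1)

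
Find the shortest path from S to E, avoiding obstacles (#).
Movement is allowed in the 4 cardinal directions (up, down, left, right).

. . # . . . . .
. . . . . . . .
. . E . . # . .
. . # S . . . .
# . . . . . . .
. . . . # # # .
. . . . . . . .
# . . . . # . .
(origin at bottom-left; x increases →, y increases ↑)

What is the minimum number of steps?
2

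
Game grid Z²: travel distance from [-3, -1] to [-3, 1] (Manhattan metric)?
2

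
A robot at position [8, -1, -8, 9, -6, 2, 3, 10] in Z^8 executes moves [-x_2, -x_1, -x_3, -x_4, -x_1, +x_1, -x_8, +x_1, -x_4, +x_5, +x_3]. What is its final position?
(8, -2, -8, 7, -5, 2, 3, 9)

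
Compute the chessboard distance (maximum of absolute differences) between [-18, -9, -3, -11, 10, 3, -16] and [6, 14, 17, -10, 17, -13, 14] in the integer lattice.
30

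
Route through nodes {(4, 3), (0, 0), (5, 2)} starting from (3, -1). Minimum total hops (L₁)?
13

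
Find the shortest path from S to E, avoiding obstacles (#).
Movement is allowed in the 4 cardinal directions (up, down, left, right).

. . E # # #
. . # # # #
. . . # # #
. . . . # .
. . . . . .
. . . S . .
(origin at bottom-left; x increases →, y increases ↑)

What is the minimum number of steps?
8
(one shortest path: (3, 0) → (2, 0) → (1, 0) → (1, 1) → (1, 2) → (1, 3) → (1, 4) → (1, 5) → (2, 5))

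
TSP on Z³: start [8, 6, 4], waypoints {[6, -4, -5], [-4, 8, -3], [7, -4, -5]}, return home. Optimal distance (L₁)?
66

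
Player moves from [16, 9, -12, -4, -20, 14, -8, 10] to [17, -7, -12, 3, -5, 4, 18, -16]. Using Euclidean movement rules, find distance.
44.5309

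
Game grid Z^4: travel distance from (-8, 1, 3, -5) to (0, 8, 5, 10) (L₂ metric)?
18.4932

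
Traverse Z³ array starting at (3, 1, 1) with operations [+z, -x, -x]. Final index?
(1, 1, 2)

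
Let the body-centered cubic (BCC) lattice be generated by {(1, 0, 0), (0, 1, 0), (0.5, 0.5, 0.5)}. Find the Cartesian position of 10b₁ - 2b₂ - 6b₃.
(7, -5, -3)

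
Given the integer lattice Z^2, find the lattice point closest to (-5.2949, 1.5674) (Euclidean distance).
(-5, 2)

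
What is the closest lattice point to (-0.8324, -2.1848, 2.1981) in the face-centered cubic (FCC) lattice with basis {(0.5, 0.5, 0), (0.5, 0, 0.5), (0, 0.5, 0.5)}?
(-1, -2, 2)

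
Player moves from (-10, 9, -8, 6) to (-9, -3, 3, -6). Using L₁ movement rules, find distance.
36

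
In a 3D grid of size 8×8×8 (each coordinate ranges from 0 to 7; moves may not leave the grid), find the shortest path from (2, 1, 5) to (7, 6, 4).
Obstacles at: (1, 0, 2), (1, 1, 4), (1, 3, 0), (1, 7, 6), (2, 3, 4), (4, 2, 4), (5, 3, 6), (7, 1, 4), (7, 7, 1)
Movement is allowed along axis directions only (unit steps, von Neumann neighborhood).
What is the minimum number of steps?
11
(one shortest path: (2, 1, 5) → (3, 1, 5) → (4, 1, 5) → (5, 1, 5) → (6, 1, 5) → (7, 1, 5) → (7, 2, 5) → (7, 3, 5) → (7, 4, 5) → (7, 5, 5) → (7, 6, 5) → (7, 6, 4))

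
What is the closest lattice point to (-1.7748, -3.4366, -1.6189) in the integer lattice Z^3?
(-2, -3, -2)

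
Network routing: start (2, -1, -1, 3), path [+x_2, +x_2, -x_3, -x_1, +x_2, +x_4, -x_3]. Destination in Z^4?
(1, 2, -3, 4)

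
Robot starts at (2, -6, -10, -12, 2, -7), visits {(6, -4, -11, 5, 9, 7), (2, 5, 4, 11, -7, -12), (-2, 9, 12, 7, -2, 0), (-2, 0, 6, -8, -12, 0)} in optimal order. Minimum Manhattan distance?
191
(one optimal route: (2, -6, -10, -12, 2, -7) → (6, -4, -11, 5, 9, 7) → (2, 5, 4, 11, -7, -12) → (-2, 9, 12, 7, -2, 0) → (-2, 0, 6, -8, -12, 0))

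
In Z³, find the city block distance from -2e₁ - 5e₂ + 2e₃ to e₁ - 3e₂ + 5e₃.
8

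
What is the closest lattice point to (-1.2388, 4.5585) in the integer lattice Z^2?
(-1, 5)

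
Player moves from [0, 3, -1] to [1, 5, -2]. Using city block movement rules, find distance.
4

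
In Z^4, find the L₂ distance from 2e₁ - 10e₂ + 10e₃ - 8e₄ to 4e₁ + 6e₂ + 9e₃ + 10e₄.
24.1868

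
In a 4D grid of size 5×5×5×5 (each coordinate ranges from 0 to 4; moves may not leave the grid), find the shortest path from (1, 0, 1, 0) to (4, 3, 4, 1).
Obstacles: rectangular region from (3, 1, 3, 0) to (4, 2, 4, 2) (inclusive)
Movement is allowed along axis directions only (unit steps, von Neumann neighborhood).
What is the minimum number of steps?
10
(one shortest path: (1, 0, 1, 0) → (2, 0, 1, 0) → (3, 0, 1, 0) → (4, 0, 1, 0) → (4, 1, 1, 0) → (4, 2, 1, 0) → (4, 3, 1, 0) → (4, 3, 2, 0) → (4, 3, 3, 0) → (4, 3, 4, 0) → (4, 3, 4, 1))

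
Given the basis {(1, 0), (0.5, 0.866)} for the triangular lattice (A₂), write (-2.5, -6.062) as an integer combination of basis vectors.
b₁ - 7b₂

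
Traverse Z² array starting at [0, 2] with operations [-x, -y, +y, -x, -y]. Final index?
(-2, 1)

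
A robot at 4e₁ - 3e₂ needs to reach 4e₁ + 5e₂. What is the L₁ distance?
8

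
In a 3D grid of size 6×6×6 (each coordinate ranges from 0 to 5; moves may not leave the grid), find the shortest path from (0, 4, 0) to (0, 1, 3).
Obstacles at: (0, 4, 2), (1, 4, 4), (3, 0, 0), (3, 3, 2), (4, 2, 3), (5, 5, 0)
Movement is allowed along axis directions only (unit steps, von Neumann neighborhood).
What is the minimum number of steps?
6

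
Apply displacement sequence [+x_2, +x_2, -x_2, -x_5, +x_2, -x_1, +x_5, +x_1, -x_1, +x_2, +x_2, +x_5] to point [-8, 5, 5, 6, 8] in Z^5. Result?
(-9, 9, 5, 6, 9)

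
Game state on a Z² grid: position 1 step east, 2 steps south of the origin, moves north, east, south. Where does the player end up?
(2, -2)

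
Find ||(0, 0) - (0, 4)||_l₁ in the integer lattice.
4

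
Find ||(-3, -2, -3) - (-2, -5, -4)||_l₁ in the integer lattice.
5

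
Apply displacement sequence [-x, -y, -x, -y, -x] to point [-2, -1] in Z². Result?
(-5, -3)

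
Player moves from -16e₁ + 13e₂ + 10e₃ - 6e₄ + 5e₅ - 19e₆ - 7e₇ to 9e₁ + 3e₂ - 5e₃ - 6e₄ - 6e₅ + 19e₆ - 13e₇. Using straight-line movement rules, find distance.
50.5074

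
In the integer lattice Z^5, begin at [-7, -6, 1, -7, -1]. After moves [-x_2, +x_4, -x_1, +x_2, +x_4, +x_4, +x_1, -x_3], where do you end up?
(-7, -6, 0, -4, -1)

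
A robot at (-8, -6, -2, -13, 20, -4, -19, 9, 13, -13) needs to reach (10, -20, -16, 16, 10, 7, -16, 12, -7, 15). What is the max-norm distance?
29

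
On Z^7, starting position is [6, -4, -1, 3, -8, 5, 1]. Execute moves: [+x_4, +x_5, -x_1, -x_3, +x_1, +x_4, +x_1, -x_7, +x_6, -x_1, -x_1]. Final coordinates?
(5, -4, -2, 5, -7, 6, 0)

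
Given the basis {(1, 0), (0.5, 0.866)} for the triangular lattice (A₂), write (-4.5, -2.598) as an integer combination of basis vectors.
-3b₁ - 3b₂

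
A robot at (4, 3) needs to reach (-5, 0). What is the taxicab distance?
12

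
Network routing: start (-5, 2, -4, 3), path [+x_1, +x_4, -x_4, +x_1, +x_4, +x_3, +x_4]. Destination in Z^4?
(-3, 2, -3, 5)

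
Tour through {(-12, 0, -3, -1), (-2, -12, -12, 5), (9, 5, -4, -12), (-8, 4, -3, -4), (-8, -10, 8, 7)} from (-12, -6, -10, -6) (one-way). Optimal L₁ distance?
130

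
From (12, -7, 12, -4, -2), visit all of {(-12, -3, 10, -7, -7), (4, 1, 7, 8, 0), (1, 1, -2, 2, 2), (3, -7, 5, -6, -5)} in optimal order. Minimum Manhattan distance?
113
(one optimal route: (12, -7, 12, -4, -2) → (3, -7, 5, -6, -5) → (-12, -3, 10, -7, -7) → (4, 1, 7, 8, 0) → (1, 1, -2, 2, 2))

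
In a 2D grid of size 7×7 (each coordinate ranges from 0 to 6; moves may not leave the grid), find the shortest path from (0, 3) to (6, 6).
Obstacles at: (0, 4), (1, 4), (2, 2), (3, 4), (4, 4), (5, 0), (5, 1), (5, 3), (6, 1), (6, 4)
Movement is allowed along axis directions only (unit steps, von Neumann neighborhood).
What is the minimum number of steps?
9
(one shortest path: (0, 3) → (1, 3) → (2, 3) → (2, 4) → (2, 5) → (3, 5) → (4, 5) → (5, 5) → (6, 5) → (6, 6))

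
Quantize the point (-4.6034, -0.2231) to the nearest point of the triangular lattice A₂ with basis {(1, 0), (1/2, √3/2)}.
(-5, 0)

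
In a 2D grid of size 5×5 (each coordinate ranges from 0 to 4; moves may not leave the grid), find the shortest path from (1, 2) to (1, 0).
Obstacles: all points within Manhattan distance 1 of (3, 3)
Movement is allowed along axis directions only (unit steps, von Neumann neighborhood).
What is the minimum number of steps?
2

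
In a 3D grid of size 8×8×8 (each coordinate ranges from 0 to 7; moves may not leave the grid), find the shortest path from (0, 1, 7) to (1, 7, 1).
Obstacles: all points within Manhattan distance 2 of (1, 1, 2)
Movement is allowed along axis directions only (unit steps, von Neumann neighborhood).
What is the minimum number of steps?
13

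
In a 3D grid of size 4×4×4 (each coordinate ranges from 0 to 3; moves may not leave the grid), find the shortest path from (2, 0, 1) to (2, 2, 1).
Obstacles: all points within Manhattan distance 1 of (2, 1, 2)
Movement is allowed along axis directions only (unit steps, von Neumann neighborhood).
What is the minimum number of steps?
4
(one shortest path: (2, 0, 1) → (1, 0, 1) → (1, 1, 1) → (1, 2, 1) → (2, 2, 1))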